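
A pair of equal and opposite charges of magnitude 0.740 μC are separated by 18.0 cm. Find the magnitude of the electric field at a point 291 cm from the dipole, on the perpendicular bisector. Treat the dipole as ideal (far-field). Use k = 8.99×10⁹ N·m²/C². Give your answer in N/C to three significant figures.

E ≈ 48.6 N/C

Dipole moment p = qd = (7.40×10⁻⁷ C)(0.180 m) = 1.332×10⁻⁷ C·m.
In the equatorial plane E = kp/r³.
E = (8.99×10⁹)(1.332×10⁻⁷) / (2.91)³ = 48.59 N/C.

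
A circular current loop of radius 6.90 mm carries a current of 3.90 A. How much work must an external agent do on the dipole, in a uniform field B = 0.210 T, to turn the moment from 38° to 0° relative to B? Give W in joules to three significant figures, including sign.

W ≈ -2.60×10⁻⁵ J

Magnetic moment m = IA = Iπa² = (3.90)·π·(0.00690)² = 5.833×10⁻⁴ A·m².
W_ext = ΔU = −mB cosθ₂ + mB cosθ₁ = mB(cosθ₁ − cosθ₂).
W = (5.833×10⁻⁴)(0.210)·(cos38° − cos0°) = (1.225×10⁻⁴)·(-0.2120) = -2.597×10⁻⁵ J.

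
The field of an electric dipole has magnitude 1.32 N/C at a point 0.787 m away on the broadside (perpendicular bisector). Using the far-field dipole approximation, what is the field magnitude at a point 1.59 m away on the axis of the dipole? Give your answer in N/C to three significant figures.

E ≈ 0.320 N/C

Dipole fields scale as 1/r³ in the far field.
The axial field is twice the equatorial field at the same r, so the geometry factor is 2/1.
E₂ = E₁ · (2/1) · (r₁/r₂)³ = 1.32 · 2 · (0.787/1.59)³.
(r₁/r₂)³ = (0.495)³ = 0.1213.
E₂ ≈ 0.3201 N/C.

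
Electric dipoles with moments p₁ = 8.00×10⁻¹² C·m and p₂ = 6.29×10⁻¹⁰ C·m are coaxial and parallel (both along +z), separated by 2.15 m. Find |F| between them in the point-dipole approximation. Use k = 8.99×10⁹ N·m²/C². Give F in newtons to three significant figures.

On-axis field of dipole 1 at distance r: E = 2kp₁/r³. Force on dipole 2 is F = p₂·dE/dr (gradient along axis).
dE/dr = −6kp₁/r⁴, so |F| = 6kp₁p₂/r⁴ (attractive for aligned moments).
F = 6(8.99×10⁹)(8.00×10⁻¹²)(6.29×10⁻¹⁰)/(2.15)⁴ = 1.270×10⁻¹¹ N.

F ≈ 1.27×10⁻¹¹ N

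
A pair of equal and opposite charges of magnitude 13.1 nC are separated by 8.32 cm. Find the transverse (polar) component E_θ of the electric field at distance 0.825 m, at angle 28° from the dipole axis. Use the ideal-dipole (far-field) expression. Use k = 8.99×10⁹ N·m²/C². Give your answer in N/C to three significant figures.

Dipole moment p = qd = (1.31×10⁻⁸ C)(0.0832 m) = 1.09×10⁻⁹ C·m.
For a dipole, E_θ = (kp sinθ)/r³.
kp/r³ = (8.99×10⁹)(1.09×10⁻⁹)/(0.825)³ = 17.45 N/C.
E_θ = 17.45·sin28° = 8.193 N/C.

E_θ ≈ 8.19 N/C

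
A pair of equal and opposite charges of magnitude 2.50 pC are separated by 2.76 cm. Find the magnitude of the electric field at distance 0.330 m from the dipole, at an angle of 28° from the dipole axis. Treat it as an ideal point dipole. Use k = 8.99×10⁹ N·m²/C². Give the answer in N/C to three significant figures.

Dipole moment p = qd = (2.50×10⁻¹² C)(0.0276 m) = 6.90×10⁻¹⁴ C·m.
At angle θ the dipole field magnitude is E = (kp/r³)·√(1 + 3cos²θ).
kp/r³ = (8.99×10⁹)(6.90×10⁻¹⁴) / (0.330)³ = 0.01726 N/C.
√(1 + 3cos²28°) = √(1 + 3·0.7796) = √3.3388 ≈ 1.8272.
E ≈ 0.01726 × 1.827 = 0.03154 N/C.

E ≈ 0.0315 N/C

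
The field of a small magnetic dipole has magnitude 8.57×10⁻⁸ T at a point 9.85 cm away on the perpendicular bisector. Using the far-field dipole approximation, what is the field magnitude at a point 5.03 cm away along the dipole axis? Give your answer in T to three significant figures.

Dipole fields scale as 1/r³ in the far field.
The axial field is twice the equatorial field at the same r, so the geometry factor is 2/1.
B₂ = B₁ · (2/1) · (r₁/r₂)³ = 8.57×10⁻⁸ · 2 · (9.85/5.03)³.
(r₁/r₂)³ = (1.958)³ = 7.509.
B₂ ≈ 1.287×10⁻⁶ T.

B ≈ 1.29×10⁻⁶ T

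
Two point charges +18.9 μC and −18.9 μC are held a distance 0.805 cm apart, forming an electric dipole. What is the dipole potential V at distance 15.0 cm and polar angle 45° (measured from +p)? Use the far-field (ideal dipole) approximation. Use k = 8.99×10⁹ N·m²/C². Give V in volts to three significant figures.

V ≈ 4.30×10⁴ V

Dipole moment p = qd = (1.89×10⁻⁵ C)(0.00805 m) = 1.521×10⁻⁷ C·m.
The dipole potential is V = kp cosθ / r².
V = (8.99×10⁹)(1.521×10⁻⁷)·cos45° / (0.150)² = 4.297×10⁴ V.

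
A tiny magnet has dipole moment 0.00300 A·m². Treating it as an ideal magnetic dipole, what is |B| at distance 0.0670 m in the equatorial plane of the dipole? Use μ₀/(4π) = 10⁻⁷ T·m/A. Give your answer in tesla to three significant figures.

B ≈ 9.97×10⁻⁷ T

In the equatorial plane B = (μ₀/4π)·m/r³ (half the axial value).
B = (10⁻⁷)·(0.00300) / (0.0670)³ = 9.975×10⁻⁷ T.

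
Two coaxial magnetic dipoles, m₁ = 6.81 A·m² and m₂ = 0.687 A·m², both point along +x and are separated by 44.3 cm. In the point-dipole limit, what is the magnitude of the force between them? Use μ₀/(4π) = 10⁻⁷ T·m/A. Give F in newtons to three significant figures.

F ≈ 7.29×10⁻⁵ N

On-axis B of dipole 1: B = (μ₀/4π)·2m₁/r³. Force on dipole 2: F = m₂·dB/dr.
dB/dr = −(μ₀/4π)·6m₁/r⁴, so |F| = (μ₀/4π)·6m₁m₂/r⁴.
F = 6(10⁻⁷)(6.81)(0.687)/(0.443)⁴ = 7.289×10⁻⁵ N.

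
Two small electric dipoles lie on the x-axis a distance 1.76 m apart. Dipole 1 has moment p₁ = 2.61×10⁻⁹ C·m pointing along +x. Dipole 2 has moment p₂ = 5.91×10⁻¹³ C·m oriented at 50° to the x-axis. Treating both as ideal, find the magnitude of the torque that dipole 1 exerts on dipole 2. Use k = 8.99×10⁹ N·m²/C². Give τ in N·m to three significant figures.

τ ≈ 3.90×10⁻¹² N·m

The second dipole sits on the axis of the first, so the field there is axial: E₁ = 2kp₁/r³ along +x.
E₁ = 2(8.99×10⁹)(2.61×10⁻⁹)/(1.76)³ = 8.608 N/C.
Torque on the second dipole: τ = p₂ E₁ sinθ.
τ = (5.91×10⁻¹³)(8.608)·sin50° = 3.897×10⁻¹² N·m.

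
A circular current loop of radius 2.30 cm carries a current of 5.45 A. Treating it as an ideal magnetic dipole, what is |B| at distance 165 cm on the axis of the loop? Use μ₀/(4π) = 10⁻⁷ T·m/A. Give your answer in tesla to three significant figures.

Magnetic moment m = IA = Iπa² = (5.45)·π·(0.0230)² = 0.009057 A·m².
On axis B = (μ₀/4π)·2m/r³.
B = 2·(10⁻⁷)·(0.009057) / (1.65)³ = 4.032×10⁻¹⁰ T.

B ≈ 4.03×10⁻¹⁰ T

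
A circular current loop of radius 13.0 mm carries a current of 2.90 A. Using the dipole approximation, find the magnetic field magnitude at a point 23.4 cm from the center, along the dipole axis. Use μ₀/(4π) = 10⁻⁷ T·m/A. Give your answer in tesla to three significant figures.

B ≈ 2.40×10⁻⁸ T

Magnetic moment m = IA = Iπa² = (2.90)·π·(0.0130)² = 0.00154 A·m².
On axis B = (μ₀/4π)·2m/r³.
B = 2·(10⁻⁷)·(0.00154) / (0.234)³ = 2.404×10⁻⁸ T.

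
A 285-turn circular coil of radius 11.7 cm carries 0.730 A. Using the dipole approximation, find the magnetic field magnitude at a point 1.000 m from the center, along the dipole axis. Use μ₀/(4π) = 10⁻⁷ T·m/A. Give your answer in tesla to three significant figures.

B ≈ 1.79×10⁻⁶ T

m = NIA = NIπa² = 285·(0.730)·π·(0.117)² = 8.947 A·m².
On axis B = (μ₀/4π)·2m/r³.
B = 2·(10⁻⁷)·(8.947) / (1.00)³ = 1.789×10⁻⁶ T.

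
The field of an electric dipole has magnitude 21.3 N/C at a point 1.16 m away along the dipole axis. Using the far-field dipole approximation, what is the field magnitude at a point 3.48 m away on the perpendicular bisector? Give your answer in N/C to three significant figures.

E ≈ 0.394 N/C

Dipole fields scale as 1/r³ in the far field.
The axial field is twice the equatorial field at the same r, so the geometry factor is 1/2.
E₂ = E₁ · (1/2) · (r₁/r₂)³ = 21.3 · 0.5 · (1.16/3.48)³.
(r₁/r₂)³ = (0.3333)³ = 0.03704.
E₂ ≈ 0.3944 N/C.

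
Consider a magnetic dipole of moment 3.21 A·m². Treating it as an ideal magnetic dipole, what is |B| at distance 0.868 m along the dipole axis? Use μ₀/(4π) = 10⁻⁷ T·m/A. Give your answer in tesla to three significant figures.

On axis B = (μ₀/4π)·2m/r³.
B = 2·(10⁻⁷)·(3.21) / (0.868)³ = 9.817×10⁻⁷ T.

B ≈ 9.82×10⁻⁷ T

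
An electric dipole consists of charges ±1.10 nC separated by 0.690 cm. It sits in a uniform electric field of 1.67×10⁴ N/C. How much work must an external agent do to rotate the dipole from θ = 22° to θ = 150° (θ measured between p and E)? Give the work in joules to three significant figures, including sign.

W ≈ 2.27×10⁻⁷ J

Dipole moment p = qd = (1.10×10⁻⁹ C)(0.00690 m) = 7.59×10⁻¹² C·m.
W_ext = ΔU = U(θ₂) − U(θ₁) = −pE cosθ₂ − (−pE cosθ₁) = pE(cosθ₁ − cosθ₂).
W = (7.59×10⁻¹²)(1.67×10⁴)·(cos22° − cos150°) = (1.268×10⁻⁷)·(+1.7932) = 2.273×10⁻⁷ J.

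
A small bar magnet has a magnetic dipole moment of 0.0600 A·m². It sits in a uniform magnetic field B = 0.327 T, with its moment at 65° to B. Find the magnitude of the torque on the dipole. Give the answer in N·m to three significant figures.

τ ≈ 0.0178 N·m

Torque on a magnetic dipole: τ = mB sinθ.
τ = (0.0600)(0.327)·sin65° = 0.01778 N·m.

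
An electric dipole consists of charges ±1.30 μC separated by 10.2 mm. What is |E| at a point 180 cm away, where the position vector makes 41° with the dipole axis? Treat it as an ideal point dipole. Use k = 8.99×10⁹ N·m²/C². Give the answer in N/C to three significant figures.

Dipole moment p = qd = (1.30×10⁻⁶ C)(0.0102 m) = 1.326×10⁻⁸ C·m.
At angle θ the dipole field magnitude is E = (kp/r³)·√(1 + 3cos²θ).
kp/r³ = (8.99×10⁹)(1.326×10⁻⁸) / (1.80)³ = 20.44 N/C.
√(1 + 3cos²41°) = √(1 + 3·0.5696) = √2.7088 ≈ 1.6458.
E ≈ 20.44 × 1.646 = 33.64 N/C.

E ≈ 33.6 N/C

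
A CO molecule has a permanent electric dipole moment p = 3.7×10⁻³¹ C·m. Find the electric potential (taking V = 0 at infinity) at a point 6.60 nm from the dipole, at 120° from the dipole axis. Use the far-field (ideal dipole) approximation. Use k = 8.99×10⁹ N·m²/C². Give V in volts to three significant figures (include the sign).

V ≈ -3.82×10⁻⁵ V

The dipole potential is V = kp cosθ / r².
V = (8.99×10⁹)(3.70×10⁻³¹)·cos120° / (6.60×10⁻⁹)² = -3.818×10⁻⁵ V.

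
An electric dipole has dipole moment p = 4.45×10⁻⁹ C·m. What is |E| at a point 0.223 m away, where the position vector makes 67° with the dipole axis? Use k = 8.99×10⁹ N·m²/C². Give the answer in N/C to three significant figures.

E ≈ 4360 N/C

At angle θ the dipole field magnitude is E = (kp/r³)·√(1 + 3cos²θ).
kp/r³ = (8.99×10⁹)(4.45×10⁻⁹) / (0.223)³ = 3607 N/C.
√(1 + 3cos²67°) = √(1 + 3·0.1527) = √1.4580 ≈ 1.2075.
E ≈ 3607 × 1.207 = 4356 N/C.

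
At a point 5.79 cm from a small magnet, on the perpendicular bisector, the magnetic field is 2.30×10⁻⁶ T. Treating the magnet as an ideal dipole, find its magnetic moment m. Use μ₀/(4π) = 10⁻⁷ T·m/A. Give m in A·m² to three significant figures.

In the equatorial plane B = (μ₀/4π)·m/r³, so m = Br³·4π/(μ₀).
m = (2.30×10⁻⁶)·(0.0579)³ / (10⁻⁷) = 0.004464 A·m².

m ≈ 0.00446 A·m²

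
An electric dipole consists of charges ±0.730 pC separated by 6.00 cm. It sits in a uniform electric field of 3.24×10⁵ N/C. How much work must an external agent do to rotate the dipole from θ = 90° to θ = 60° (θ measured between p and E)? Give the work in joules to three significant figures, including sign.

Dipole moment p = qd = (7.30×10⁻¹³ C)(0.0600 m) = 4.38×10⁻¹⁴ C·m.
W_ext = ΔU = U(θ₂) − U(θ₁) = −pE cosθ₂ − (−pE cosθ₁) = pE(cosθ₁ − cosθ₂).
W = (4.38×10⁻¹⁴)(3.24×10⁵)·(cos90° − cos60°) = (1.419×10⁻⁸)·(-0.5000) = -7.096×10⁻⁹ J.

W ≈ -7.10×10⁻⁹ J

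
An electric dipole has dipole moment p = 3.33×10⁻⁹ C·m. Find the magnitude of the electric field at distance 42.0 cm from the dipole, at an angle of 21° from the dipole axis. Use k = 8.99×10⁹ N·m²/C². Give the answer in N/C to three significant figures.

E ≈ 768 N/C

At angle θ the dipole field magnitude is E = (kp/r³)·√(1 + 3cos²θ).
kp/r³ = (8.99×10⁹)(3.33×10⁻⁹) / (0.420)³ = 404.1 N/C.
√(1 + 3cos²21°) = √(1 + 3·0.8716) = √3.6147 ≈ 1.9012.
E ≈ 404.1 × 1.901 = 768.2 N/C.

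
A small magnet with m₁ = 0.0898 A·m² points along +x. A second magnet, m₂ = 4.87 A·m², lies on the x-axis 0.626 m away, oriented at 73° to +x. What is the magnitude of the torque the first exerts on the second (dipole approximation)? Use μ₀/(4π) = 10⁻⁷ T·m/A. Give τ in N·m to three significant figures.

τ ≈ 3.41×10⁻⁷ N·m

Dipole B is on the axis of dipole A, so B₁ there is axial: B₁ = (μ₀/4π)·2m₁/r³ along +x.
B₁ = 2(10⁻⁷)(0.0898)/(0.626)³ = 7.321×10⁻⁸ T.
τ = m₂ B₁ sinθ.
τ = (4.87)(7.321×10⁻⁸)·sin73° = 3.410×10⁻⁷ N·m.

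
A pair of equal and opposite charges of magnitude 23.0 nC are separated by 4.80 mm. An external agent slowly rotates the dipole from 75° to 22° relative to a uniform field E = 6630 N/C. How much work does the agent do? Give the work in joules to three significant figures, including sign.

Dipole moment p = qd = (2.30×10⁻⁸ C)(0.00480 m) = 1.104×10⁻¹⁰ C·m.
W_ext = ΔU = U(θ₂) − U(θ₁) = −pE cosθ₂ − (−pE cosθ₁) = pE(cosθ₁ − cosθ₂).
W = (1.104×10⁻¹⁰)(6630)·(cos75° − cos22°) = (7.320×10⁻⁷)·(-0.6684) = -4.892×10⁻⁷ J.

W ≈ -4.89×10⁻⁷ J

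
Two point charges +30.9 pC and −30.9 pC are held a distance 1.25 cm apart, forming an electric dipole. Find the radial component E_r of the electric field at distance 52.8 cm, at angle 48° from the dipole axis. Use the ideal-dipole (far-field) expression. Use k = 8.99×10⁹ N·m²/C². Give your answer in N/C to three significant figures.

E_r ≈ 0.0316 N/C

Dipole moment p = qd = (3.09×10⁻¹¹ C)(0.0125 m) = 3.863×10⁻¹³ C·m.
For a dipole, E_r = (2kp cosθ)/r³.
kp/r³ = (8.99×10⁹)(3.863×10⁻¹³)/(0.528)³ = 0.02359 N/C.
E_r = 2·0.02359·cos48° = 0.03157 N/C.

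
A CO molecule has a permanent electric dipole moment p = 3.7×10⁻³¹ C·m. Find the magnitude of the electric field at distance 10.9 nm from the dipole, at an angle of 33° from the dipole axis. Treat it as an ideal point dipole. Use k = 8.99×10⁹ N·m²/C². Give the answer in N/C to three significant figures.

E ≈ 4530 N/C

At angle θ the dipole field magnitude is E = (kp/r³)·√(1 + 3cos²θ).
kp/r³ = (8.99×10⁹)(3.70×10⁻³¹) / (1.09×10⁻⁸)³ = 2569 N/C.
√(1 + 3cos²33°) = √(1 + 3·0.7034) = √3.1101 ≈ 1.7635.
E ≈ 2569 × 1.764 = 4530 N/C.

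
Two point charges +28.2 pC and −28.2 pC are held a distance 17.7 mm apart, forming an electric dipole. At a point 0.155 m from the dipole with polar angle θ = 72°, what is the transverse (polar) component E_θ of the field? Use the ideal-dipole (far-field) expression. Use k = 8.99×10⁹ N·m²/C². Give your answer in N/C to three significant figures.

Dipole moment p = qd = (2.82×10⁻¹¹ C)(0.0177 m) = 4.991×10⁻¹³ C·m.
For a dipole, E_θ = (kp sinθ)/r³.
kp/r³ = (8.99×10⁹)(4.991×10⁻¹³)/(0.155)³ = 1.205 N/C.
E_θ = 1.205·sin72° = 1.146 N/C.

E_θ ≈ 1.15 N/C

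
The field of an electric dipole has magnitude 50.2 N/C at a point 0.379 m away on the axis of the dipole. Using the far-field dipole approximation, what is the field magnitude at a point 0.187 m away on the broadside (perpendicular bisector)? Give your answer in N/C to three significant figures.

E ≈ 209 N/C

Dipole fields scale as 1/r³ in the far field.
The axial field is twice the equatorial field at the same r, so the geometry factor is 1/2.
E₂ = E₁ · (1/2) · (r₁/r₂)³ = 50.2 · 0.5 · (0.379/0.187)³.
(r₁/r₂)³ = (2.027)³ = 8.325.
E₂ ≈ 209.0 N/C.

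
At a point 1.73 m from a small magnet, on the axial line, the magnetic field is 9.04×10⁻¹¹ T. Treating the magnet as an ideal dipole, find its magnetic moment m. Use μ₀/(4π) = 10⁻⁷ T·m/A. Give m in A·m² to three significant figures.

m ≈ 0.00234 A·m²

On axis B = (μ₀/4π)·2m/r³, so m = Br³·4π/(μ₀·2).
m = (9.04×10⁻¹¹)·(1.73)³ / (2·10⁻⁷) = 0.002340 A·m².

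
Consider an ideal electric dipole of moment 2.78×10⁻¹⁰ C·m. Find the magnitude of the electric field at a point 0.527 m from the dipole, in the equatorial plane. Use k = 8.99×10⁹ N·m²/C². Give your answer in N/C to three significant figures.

On the perpendicular bisector E = kp/r³ (half the axial value at the same distance).
E = (8.99×10⁹)(2.78×10⁻¹⁰) / (0.527)³ = 17.08 N/C.

E ≈ 17.1 N/C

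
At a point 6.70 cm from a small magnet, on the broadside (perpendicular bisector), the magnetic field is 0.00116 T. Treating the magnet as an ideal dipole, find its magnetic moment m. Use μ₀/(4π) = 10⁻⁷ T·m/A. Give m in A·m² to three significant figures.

m ≈ 3.49 A·m²

In the equatorial plane B = (μ₀/4π)·m/r³, so m = Br³·4π/(μ₀).
m = (0.00116)·(0.0670)³ / (10⁻⁷) = 3.489 A·m².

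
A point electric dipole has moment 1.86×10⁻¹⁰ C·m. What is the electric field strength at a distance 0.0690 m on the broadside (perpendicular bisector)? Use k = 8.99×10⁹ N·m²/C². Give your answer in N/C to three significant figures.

E ≈ 5090 N/C

On the perpendicular bisector E = kp/r³ (half the axial value at the same distance).
E = (8.99×10⁹)(1.86×10⁻¹⁰) / (0.0690)³ = 5090 N/C.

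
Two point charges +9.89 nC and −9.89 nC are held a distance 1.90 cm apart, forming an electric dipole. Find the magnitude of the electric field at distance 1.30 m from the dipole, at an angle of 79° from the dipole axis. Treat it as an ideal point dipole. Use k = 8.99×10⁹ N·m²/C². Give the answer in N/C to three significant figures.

E ≈ 0.810 N/C

Dipole moment p = qd = (9.89×10⁻⁹ C)(0.0190 m) = 1.879×10⁻¹⁰ C·m.
At angle θ the dipole field magnitude is E = (kp/r³)·√(1 + 3cos²θ).
kp/r³ = (8.99×10⁹)(1.879×10⁻¹⁰) / (1.30)³ = 0.7689 N/C.
√(1 + 3cos²79°) = √(1 + 3·0.0364) = √1.1092 ≈ 1.0532.
E ≈ 0.7689 × 1.053 = 0.8098 N/C.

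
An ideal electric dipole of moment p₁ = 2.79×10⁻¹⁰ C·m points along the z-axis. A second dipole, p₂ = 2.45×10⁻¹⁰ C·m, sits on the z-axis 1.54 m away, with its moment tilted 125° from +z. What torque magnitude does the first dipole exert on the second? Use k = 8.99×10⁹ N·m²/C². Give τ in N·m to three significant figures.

The second dipole sits on the axis of the first, so the field there is axial: E₁ = 2kp₁/r³ along +z.
E₁ = 2(8.99×10⁹)(2.79×10⁻¹⁰)/(1.54)³ = 1.374 N/C.
Torque on the second dipole: τ = p₂ E₁ sinθ.
τ = (2.45×10⁻¹⁰)(1.374)·sin125° = 2.757×10⁻¹⁰ N·m.

τ ≈ 2.76×10⁻¹⁰ N·m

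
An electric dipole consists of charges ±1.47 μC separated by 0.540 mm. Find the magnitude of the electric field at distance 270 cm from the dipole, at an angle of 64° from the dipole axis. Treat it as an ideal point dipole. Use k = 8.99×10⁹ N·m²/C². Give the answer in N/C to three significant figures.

Dipole moment p = qd = (1.47×10⁻⁶ C)(5.40×10⁻⁴ m) = 7.938×10⁻¹⁰ C·m.
At angle θ the dipole field magnitude is E = (kp/r³)·√(1 + 3cos²θ).
kp/r³ = (8.99×10⁹)(7.938×10⁻¹⁰) / (2.70)³ = 0.3626 N/C.
√(1 + 3cos²64°) = √(1 + 3·0.1922) = √1.5765 ≈ 1.2556.
E ≈ 0.3626 × 1.256 = 0.4552 N/C.

E ≈ 0.455 N/C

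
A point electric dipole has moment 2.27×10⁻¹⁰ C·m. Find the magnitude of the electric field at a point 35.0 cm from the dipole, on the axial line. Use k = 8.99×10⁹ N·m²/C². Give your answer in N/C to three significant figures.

On the dipole axis E = 2kp/r³.
E = 2·(8.99×10⁹)(2.27×10⁻¹⁰) / (0.350)³ = 95.19 N/C.

E ≈ 95.2 N/C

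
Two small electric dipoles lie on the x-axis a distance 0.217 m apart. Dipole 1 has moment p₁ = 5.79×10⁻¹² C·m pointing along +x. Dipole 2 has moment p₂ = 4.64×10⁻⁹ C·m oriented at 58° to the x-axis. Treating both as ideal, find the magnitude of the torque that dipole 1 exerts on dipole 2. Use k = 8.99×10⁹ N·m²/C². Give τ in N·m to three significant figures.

τ ≈ 4.01×10⁻⁸ N·m

The second dipole sits on the axis of the first, so the field there is axial: E₁ = 2kp₁/r³ along +x.
E₁ = 2(8.99×10⁹)(5.79×10⁻¹²)/(0.217)³ = 10.19 N/C.
Torque on the second dipole: τ = p₂ E₁ sinθ.
τ = (4.64×10⁻⁹)(10.19)·sin58° = 4.009×10⁻⁸ N·m.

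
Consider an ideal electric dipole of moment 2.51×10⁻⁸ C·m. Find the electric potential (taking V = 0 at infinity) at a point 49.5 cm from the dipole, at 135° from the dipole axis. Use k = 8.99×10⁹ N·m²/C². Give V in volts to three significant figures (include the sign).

The dipole potential is V = kp cosθ / r².
V = (8.99×10⁹)(2.51×10⁻⁸)·cos135° / (0.495)² = -651.2 V.

V ≈ -651 V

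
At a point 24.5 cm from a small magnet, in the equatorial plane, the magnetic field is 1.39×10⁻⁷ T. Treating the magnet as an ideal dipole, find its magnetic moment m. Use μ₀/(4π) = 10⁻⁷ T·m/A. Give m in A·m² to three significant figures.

m ≈ 0.0204 A·m²

In the equatorial plane B = (μ₀/4π)·m/r³, so m = Br³·4π/(μ₀).
m = (1.39×10⁻⁷)·(0.245)³ / (10⁻⁷) = 0.02044 A·m².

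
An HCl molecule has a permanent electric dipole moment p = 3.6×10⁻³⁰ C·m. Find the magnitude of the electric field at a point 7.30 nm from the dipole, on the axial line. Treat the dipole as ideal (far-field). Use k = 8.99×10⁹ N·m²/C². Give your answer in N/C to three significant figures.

On the dipole axis E = 2kp/r³.
E = 2·(8.99×10⁹)(3.60×10⁻³⁰) / (7.30×10⁻⁹)³ = 1.664×10⁵ N/C.

E ≈ 1.66×10⁵ N/C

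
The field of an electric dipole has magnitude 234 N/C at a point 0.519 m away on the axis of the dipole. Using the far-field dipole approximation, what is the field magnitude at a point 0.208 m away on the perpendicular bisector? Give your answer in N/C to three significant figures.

E ≈ 1820 N/C

Dipole fields scale as 1/r³ in the far field.
The axial field is twice the equatorial field at the same r, so the geometry factor is 1/2.
E₂ = E₁ · (1/2) · (r₁/r₂)³ = 234 · 0.5 · (0.519/0.208)³.
(r₁/r₂)³ = (2.495)³ = 15.54.
E₂ ≈ 1818 N/C.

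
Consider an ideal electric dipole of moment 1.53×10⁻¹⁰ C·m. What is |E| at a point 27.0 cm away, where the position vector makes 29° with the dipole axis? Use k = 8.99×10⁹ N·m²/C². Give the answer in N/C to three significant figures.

At angle θ the dipole field magnitude is E = (kp/r³)·√(1 + 3cos²θ).
kp/r³ = (8.99×10⁹)(1.53×10⁻¹⁰) / (0.270)³ = 69.88 N/C.
√(1 + 3cos²29°) = √(1 + 3·0.7650) = √3.2949 ≈ 1.8152.
E ≈ 69.88 × 1.815 = 126.8 N/C.

E ≈ 127 N/C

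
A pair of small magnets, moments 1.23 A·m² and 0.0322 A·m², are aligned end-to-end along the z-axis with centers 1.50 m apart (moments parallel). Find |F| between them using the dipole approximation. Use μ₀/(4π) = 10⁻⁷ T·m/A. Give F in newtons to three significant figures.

F ≈ 4.69×10⁻⁹ N

On-axis B of dipole 1: B = (μ₀/4π)·2m₁/r³. Force on dipole 2: F = m₂·dB/dr.
dB/dr = −(μ₀/4π)·6m₁/r⁴, so |F| = (μ₀/4π)·6m₁m₂/r⁴.
F = 6(10⁻⁷)(1.23)(0.0322)/(1.50)⁴ = 4.694×10⁻⁹ N.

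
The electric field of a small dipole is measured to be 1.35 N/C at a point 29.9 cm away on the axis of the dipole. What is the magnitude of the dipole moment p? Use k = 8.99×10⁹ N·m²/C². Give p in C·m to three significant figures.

p ≈ 2.01×10⁻¹² C·m

On axis E = 2kp/r³, so p = Er³/(2k).
p = (1.35)·(0.299)³ / (2·8.99×10⁹) = 2.007×10⁻¹² C·m.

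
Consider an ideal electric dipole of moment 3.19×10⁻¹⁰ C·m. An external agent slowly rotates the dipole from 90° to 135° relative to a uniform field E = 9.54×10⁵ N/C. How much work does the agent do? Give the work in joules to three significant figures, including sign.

W ≈ 2.15×10⁻⁴ J

W_ext = ΔU = U(θ₂) − U(θ₁) = −pE cosθ₂ − (−pE cosθ₁) = pE(cosθ₁ − cosθ₂).
W = (3.19×10⁻¹⁰)(9.54×10⁵)·(cos90° − cos135°) = (3.043×10⁻⁴)·(+0.7071) = 2.152×10⁻⁴ J.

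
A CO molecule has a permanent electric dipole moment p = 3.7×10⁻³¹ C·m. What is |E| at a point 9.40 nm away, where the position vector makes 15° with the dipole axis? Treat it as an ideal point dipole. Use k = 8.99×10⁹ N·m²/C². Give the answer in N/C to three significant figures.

At angle θ the dipole field magnitude is E = (kp/r³)·√(1 + 3cos²θ).
kp/r³ = (8.99×10⁹)(3.70×10⁻³¹) / (9.40×10⁻⁹)³ = 4005 N/C.
√(1 + 3cos²15°) = √(1 + 3·0.9330) = √3.7990 ≈ 1.9491.
E ≈ 4005 × 1.949 = 7806 N/C.

E ≈ 7810 N/C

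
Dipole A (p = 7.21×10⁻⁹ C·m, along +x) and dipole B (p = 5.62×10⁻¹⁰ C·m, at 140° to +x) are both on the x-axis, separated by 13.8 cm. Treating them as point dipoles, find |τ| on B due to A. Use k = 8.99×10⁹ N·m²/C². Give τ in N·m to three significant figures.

The second dipole sits on the axis of the first, so the field there is axial: E₁ = 2kp₁/r³ along +x.
E₁ = 2(8.99×10⁹)(7.21×10⁻⁹)/(0.138)³ = 4.933×10⁴ N/C.
Torque on the second dipole: τ = p₂ E₁ sinθ.
τ = (5.62×10⁻¹⁰)(4.933×10⁴)·sin140° = 1.782×10⁻⁵ N·m.

τ ≈ 1.78×10⁻⁵ N·m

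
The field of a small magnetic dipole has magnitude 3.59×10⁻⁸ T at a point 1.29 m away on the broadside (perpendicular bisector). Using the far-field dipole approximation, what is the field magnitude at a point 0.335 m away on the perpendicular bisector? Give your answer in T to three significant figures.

Dipole fields scale as 1/r³ in the far field; the geometry is the same at both points.
B₂ = B₁ · (r₁/r₂)³ = 3.59×10⁻⁸ · (1.29/0.335)³.
(r₁/r₂)³ = (3.851)³ = 57.1.
B₂ ≈ 2.050×10⁻⁶ T.

B ≈ 2.05×10⁻⁶ T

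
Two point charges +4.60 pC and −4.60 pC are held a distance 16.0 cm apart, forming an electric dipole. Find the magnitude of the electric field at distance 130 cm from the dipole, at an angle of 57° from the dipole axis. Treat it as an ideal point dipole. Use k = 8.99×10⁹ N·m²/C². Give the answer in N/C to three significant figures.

E ≈ 0.00414 N/C

Dipole moment p = qd = (4.60×10⁻¹² C)(0.160 m) = 7.36×10⁻¹³ C·m.
At angle θ the dipole field magnitude is E = (kp/r³)·√(1 + 3cos²θ).
kp/r³ = (8.99×10⁹)(7.36×10⁻¹³) / (1.30)³ = 0.003012 N/C.
√(1 + 3cos²57°) = √(1 + 3·0.2966) = √1.8899 ≈ 1.3747.
E ≈ 0.003012 × 1.375 = 0.004140 N/C.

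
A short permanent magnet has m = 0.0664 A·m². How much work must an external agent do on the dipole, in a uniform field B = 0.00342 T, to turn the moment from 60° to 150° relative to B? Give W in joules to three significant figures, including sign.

W_ext = ΔU = −mB cosθ₂ + mB cosθ₁ = mB(cosθ₁ − cosθ₂).
W = (0.0664)(0.00342)·(cos60° − cos150°) = (2.271×10⁻⁴)·(+1.3660) = 3.102×10⁻⁴ J.

W ≈ 3.10×10⁻⁴ J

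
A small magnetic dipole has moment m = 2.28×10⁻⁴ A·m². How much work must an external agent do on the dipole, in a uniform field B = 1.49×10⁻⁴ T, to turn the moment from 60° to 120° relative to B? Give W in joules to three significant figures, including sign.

W ≈ 3.40×10⁻⁸ J

W_ext = ΔU = −mB cosθ₂ + mB cosθ₁ = mB(cosθ₁ − cosθ₂).
W = (2.28×10⁻⁴)(1.49×10⁻⁴)·(cos60° − cos120°) = (3.397×10⁻⁸)·(+1.0000) = 3.397×10⁻⁸ J.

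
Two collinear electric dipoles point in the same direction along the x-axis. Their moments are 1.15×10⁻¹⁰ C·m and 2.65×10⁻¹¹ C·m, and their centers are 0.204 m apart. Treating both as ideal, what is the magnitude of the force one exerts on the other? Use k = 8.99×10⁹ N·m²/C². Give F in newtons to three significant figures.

On-axis field of dipole 1 at distance r: E = 2kp₁/r³. Force on dipole 2 is F = p₂·dE/dr (gradient along axis).
dE/dr = −6kp₁/r⁴, so |F| = 6kp₁p₂/r⁴ (attractive for aligned moments).
F = 6(8.99×10⁹)(1.15×10⁻¹⁰)(2.65×10⁻¹¹)/(0.204)⁴ = 9.491×10⁻⁸ N.

F ≈ 9.49×10⁻⁸ N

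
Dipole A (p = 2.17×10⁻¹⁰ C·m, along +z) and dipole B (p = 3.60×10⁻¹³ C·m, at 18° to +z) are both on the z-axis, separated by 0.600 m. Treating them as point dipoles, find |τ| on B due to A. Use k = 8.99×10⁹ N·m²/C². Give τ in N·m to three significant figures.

The second dipole sits on the axis of the first, so the field there is axial: E₁ = 2kp₁/r³ along +z.
E₁ = 2(8.99×10⁹)(2.17×10⁻¹⁰)/(0.600)³ = 18.06 N/C.
Torque on the second dipole: τ = p₂ E₁ sinθ.
τ = (3.60×10⁻¹³)(18.06)·sin18° = 2.009×10⁻¹² N·m.

τ ≈ 2.01×10⁻¹² N·m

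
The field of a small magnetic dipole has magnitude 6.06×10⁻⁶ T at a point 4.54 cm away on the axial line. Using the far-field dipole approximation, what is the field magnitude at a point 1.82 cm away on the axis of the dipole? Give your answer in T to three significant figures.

Dipole fields scale as 1/r³ in the far field; the geometry is the same at both points.
B₂ = B₁ · (r₁/r₂)³ = 6.06×10⁻⁶ · (4.54/1.82)³.
(r₁/r₂)³ = (2.495)³ = 15.52.
B₂ ≈ 9.406×10⁻⁵ T.

B ≈ 9.41×10⁻⁵ T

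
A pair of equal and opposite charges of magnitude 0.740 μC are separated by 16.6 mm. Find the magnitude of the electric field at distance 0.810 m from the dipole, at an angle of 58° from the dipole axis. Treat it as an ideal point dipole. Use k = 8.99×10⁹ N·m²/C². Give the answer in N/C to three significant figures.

Dipole moment p = qd = (7.40×10⁻⁷ C)(0.0166 m) = 1.228×10⁻⁸ C·m.
At angle θ the dipole field magnitude is E = (kp/r³)·√(1 + 3cos²θ).
kp/r³ = (8.99×10⁹)(1.228×10⁻⁸) / (0.810)³ = 207.7 N/C.
√(1 + 3cos²58°) = √(1 + 3·0.2808) = √1.8424 ≈ 1.3574.
E ≈ 207.7 × 1.357 = 282.0 N/C.

E ≈ 282 N/C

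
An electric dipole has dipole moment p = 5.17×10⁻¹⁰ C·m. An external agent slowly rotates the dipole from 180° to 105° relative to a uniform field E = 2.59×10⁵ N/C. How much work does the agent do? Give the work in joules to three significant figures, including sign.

W ≈ -9.92×10⁻⁵ J

W_ext = ΔU = U(θ₂) − U(θ₁) = −pE cosθ₂ − (−pE cosθ₁) = pE(cosθ₁ − cosθ₂).
W = (5.17×10⁻¹⁰)(2.59×10⁵)·(cos180° − cos105°) = (1.339×10⁻⁴)·(-0.7412) = -9.925×10⁻⁵ J.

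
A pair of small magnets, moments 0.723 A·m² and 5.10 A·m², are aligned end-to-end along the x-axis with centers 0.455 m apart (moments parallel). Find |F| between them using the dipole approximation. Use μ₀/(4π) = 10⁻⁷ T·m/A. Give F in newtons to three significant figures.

F ≈ 5.16×10⁻⁵ N

On-axis B of dipole 1: B = (μ₀/4π)·2m₁/r³. Force on dipole 2: F = m₂·dB/dr.
dB/dr = −(μ₀/4π)·6m₁/r⁴, so |F| = (μ₀/4π)·6m₁m₂/r⁴.
F = 6(10⁻⁷)(0.723)(5.10)/(0.455)⁴ = 5.162×10⁻⁵ N.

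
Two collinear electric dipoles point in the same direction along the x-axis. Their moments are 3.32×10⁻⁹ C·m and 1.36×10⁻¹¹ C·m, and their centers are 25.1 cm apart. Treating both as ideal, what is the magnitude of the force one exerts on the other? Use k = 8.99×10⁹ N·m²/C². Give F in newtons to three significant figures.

F ≈ 6.14×10⁻⁷ N

On-axis field of dipole 1 at distance r: E = 2kp₁/r³. Force on dipole 2 is F = p₂·dE/dr (gradient along axis).
dE/dr = −6kp₁/r⁴, so |F| = 6kp₁p₂/r⁴ (attractive for aligned moments).
F = 6(8.99×10⁹)(3.32×10⁻⁹)(1.36×10⁻¹¹)/(0.251)⁴ = 6.136×10⁻⁷ N.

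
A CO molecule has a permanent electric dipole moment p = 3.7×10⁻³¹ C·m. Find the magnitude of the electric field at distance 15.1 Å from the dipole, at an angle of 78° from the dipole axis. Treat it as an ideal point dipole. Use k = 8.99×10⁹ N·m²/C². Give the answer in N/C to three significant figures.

E ≈ 1.03×10⁶ N/C

At angle θ the dipole field magnitude is E = (kp/r³)·√(1 + 3cos²θ).
kp/r³ = (8.99×10⁹)(3.70×10⁻³¹) / (1.51×10⁻⁹)³ = 9.661×10⁵ N/C.
√(1 + 3cos²78°) = √(1 + 3·0.0432) = √1.1297 ≈ 1.0629.
E ≈ 9.661×10⁵ × 1.063 = 1.027×10⁶ N/C.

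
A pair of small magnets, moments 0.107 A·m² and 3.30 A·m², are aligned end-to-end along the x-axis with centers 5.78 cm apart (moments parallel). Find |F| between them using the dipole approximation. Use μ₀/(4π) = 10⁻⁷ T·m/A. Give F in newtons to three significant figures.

F ≈ 0.0190 N

On-axis B of dipole 1: B = (μ₀/4π)·2m₁/r³. Force on dipole 2: F = m₂·dB/dr.
dB/dr = −(μ₀/4π)·6m₁/r⁴, so |F| = (μ₀/4π)·6m₁m₂/r⁴.
F = 6(10⁻⁷)(0.107)(3.30)/(0.0578)⁴ = 0.01898 N.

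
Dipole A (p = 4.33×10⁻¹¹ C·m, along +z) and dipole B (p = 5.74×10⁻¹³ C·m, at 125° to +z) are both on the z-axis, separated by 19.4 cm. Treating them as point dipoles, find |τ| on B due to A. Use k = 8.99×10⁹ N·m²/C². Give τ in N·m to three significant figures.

τ ≈ 5.01×10⁻¹¹ N·m

The second dipole sits on the axis of the first, so the field there is axial: E₁ = 2kp₁/r³ along +z.
E₁ = 2(8.99×10⁹)(4.33×10⁻¹¹)/(0.194)³ = 106.6 N/C.
Torque on the second dipole: τ = p₂ E₁ sinθ.
τ = (5.74×10⁻¹³)(106.6)·sin125° = 5.014×10⁻¹¹ N·m.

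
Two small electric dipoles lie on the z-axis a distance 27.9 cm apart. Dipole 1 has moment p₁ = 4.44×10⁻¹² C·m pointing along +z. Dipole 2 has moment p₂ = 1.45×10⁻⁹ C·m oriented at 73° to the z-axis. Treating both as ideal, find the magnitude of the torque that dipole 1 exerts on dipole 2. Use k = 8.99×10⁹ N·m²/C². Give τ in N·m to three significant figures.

The second dipole sits on the axis of the first, so the field there is axial: E₁ = 2kp₁/r³ along +z.
E₁ = 2(8.99×10⁹)(4.44×10⁻¹²)/(0.279)³ = 3.676 N/C.
Torque on the second dipole: τ = p₂ E₁ sinθ.
τ = (1.45×10⁻⁹)(3.676)·sin73° = 5.097×10⁻⁹ N·m.

τ ≈ 5.10×10⁻⁹ N·m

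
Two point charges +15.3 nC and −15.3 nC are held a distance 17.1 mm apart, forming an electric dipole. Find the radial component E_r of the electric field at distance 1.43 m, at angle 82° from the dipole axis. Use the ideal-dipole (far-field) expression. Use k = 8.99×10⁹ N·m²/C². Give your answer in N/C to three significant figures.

E_r ≈ 0.224 N/C

Dipole moment p = qd = (1.53×10⁻⁸ C)(0.0171 m) = 2.616×10⁻¹⁰ C·m.
For a dipole, E_r = (2kp cosθ)/r³.
kp/r³ = (8.99×10⁹)(2.616×10⁻¹⁰)/(1.43)³ = 0.8042 N/C.
E_r = 2·0.8042·cos82° = 0.2239 N/C.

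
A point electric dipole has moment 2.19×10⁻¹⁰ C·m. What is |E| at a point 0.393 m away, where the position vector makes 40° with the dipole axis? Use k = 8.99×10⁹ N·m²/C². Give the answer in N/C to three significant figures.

At angle θ the dipole field magnitude is E = (kp/r³)·√(1 + 3cos²θ).
kp/r³ = (8.99×10⁹)(2.19×10⁻¹⁰) / (0.393)³ = 32.44 N/C.
√(1 + 3cos²40°) = √(1 + 3·0.5868) = √2.7605 ≈ 1.6615.
E ≈ 32.44 × 1.661 = 53.89 N/C.

E ≈ 53.9 N/C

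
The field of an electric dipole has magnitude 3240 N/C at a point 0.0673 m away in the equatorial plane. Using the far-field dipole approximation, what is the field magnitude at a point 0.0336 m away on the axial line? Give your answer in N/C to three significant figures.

Dipole fields scale as 1/r³ in the far field.
The axial field is twice the equatorial field at the same r, so the geometry factor is 2/1.
E₂ = E₁ · (2/1) · (r₁/r₂)³ = 3240 · 2 · (0.0673/0.0336)³.
(r₁/r₂)³ = (2.003)³ = 8.036.
E₂ ≈ 5.207×10⁴ N/C.

E ≈ 5.21×10⁴ N/C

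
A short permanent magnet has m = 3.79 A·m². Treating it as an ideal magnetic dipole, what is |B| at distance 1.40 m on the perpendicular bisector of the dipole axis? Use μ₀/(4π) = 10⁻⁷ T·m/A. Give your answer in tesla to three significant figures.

In the equatorial plane B = (μ₀/4π)·m/r³ (half the axial value).
B = (10⁻⁷)·(3.79) / (1.40)³ = 1.381×10⁻⁷ T.

B ≈ 1.38×10⁻⁷ T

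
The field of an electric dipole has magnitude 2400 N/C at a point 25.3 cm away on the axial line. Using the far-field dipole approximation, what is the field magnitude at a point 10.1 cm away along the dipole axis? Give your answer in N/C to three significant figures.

Dipole fields scale as 1/r³ in the far field; the geometry is the same at both points.
E₂ = E₁ · (r₁/r₂)³ = 2400 · (25.3/10.1)³.
(r₁/r₂)³ = (2.505)³ = 15.72.
E₂ ≈ 3.772×10⁴ N/C.

E ≈ 3.77×10⁴ N/C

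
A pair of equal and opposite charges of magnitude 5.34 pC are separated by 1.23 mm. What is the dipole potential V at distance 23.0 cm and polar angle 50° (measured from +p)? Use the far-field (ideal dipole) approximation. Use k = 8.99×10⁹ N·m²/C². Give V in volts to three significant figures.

Dipole moment p = qd = (5.34×10⁻¹² C)(0.00123 m) = 6.568×10⁻¹⁵ C·m.
The dipole potential is V = kp cosθ / r².
V = (8.99×10⁹)(6.568×10⁻¹⁵)·cos50° / (0.230)² = 7.175×10⁻⁴ V.

V ≈ 7.17×10⁻⁴ V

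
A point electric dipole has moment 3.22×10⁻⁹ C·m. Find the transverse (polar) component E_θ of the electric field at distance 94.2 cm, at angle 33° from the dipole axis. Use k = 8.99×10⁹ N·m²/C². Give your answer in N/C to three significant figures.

E_θ ≈ 18.9 N/C

For a dipole, E_θ = (kp sinθ)/r³.
kp/r³ = (8.99×10⁹)(3.22×10⁻⁹)/(0.942)³ = 34.63 N/C.
E_θ = 34.63·sin33° = 18.86 N/C.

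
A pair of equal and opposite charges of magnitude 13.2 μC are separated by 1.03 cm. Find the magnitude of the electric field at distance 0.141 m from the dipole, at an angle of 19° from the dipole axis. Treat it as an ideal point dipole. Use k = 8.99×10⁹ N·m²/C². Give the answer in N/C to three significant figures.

E ≈ 8.37×10⁵ N/C

Dipole moment p = qd = (1.32×10⁻⁵ C)(0.0103 m) = 1.36×10⁻⁷ C·m.
At angle θ the dipole field magnitude is E = (kp/r³)·√(1 + 3cos²θ).
kp/r³ = (8.99×10⁹)(1.36×10⁻⁷) / (0.141)³ = 4.362×10⁵ N/C.
√(1 + 3cos²19°) = √(1 + 3·0.8940) = √3.6820 ≈ 1.9189.
E ≈ 4.362×10⁵ × 1.919 = 8.369×10⁵ N/C.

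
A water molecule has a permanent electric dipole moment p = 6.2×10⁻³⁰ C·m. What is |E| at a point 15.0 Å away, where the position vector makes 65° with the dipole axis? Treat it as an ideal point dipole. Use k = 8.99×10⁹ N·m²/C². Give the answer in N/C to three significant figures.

At angle θ the dipole field magnitude is E = (kp/r³)·√(1 + 3cos²θ).
kp/r³ = (8.99×10⁹)(6.20×10⁻³⁰) / (1.50×10⁻⁹)³ = 1.651×10⁷ N/C.
√(1 + 3cos²65°) = √(1 + 3·0.1786) = √1.5358 ≈ 1.2393.
E ≈ 1.651×10⁷ × 1.239 = 2.047×10⁷ N/C.

E ≈ 2.05×10⁷ N/C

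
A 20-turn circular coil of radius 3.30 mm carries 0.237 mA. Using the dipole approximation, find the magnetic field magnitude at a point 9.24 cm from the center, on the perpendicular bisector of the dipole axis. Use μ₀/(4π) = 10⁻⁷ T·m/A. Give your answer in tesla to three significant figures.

B ≈ 2.06×10⁻¹¹ T

m = NIA = NIπa² = 20·(2.37×10⁻⁴)·π·(0.00330)² = 1.622×10⁻⁷ A·m².
In the equatorial plane B = (μ₀/4π)·m/r³ (half the axial value).
B = (10⁻⁷)·(1.622×10⁻⁷) / (0.0924)³ = 2.056×10⁻¹¹ T.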